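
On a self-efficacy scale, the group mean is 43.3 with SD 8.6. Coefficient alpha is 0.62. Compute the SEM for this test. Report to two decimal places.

SEM = SD · √(1 − ρ) = 8.6 × √0.38 = 8.6 × 0.6164 = 5.301

5.30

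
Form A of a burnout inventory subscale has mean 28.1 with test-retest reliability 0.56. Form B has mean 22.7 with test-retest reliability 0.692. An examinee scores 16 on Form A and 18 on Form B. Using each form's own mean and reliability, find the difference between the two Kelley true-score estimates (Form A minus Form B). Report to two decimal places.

1.88

T̂_A = 0.56(16) + 0.44(28.1) = 21.3240
T̂_B = 0.692(18) + 0.308(22.7) = 19.4476
T̂_A − T̂_B = 1.8764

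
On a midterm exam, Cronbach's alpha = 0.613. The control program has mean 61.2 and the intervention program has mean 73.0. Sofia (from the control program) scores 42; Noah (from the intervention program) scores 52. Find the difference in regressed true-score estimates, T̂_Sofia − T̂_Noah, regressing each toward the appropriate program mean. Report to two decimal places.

-10.70

T̂_Sofia = 0.613(42) + 0.387(61.2) = 49.4304
T̂_Noah = 0.613(52) + 0.387(73.0) = 60.1270
Difference = 49.4304 − 60.1270 = -10.6966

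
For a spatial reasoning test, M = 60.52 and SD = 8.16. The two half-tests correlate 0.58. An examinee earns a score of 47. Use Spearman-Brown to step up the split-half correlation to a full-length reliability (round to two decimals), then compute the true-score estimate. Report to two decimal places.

50.65

Spearman-Brown: ρ = 2r/(1 + r) = 2(0.58)/(1 + 0.58) = 1.160/1.58 = 0.7342 → 0.73
T̂ = 0.73(47) + 0.27(60.52) = 34.31 + 16.3404 = 50.650 → 50.65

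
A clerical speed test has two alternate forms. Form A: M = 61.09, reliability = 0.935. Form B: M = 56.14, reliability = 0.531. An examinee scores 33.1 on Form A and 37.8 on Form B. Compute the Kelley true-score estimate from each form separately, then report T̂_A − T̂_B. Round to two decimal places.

-11.48

T̂_A = 0.935(33.1) + 0.065(61.09) = 34.9194
T̂_B = 0.531(37.8) + 0.469(56.14) = 46.4015
T̂_A − T̂_B = -11.4821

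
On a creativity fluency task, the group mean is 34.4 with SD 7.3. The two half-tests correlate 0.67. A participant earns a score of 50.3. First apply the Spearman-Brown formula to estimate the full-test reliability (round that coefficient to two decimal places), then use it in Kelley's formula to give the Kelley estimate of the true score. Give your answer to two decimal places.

Spearman-Brown: ρ = 2r/(1 + r) = 2(0.67)/(1 + 0.67) = 1.340/1.67 = 0.8024 → 0.80
Kelley's formula gives T̂ = 0.80·50.3 + 0.20·34.4 = 40.240 + 6.880 = 47.120.

47.12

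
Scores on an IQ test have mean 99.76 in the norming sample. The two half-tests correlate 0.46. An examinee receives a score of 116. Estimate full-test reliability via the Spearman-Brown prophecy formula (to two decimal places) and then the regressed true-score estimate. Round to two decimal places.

109.99

Spearman-Brown: ρ = 2r/(1 + r) = 2(0.46)/(1 + 0.46) = 0.920/1.46 = 0.6301 → 0.63
Kelley's formula gives T̂ = 0.63·116 + 0.37·99.76 = 73.08 + 36.9112 = 109.991.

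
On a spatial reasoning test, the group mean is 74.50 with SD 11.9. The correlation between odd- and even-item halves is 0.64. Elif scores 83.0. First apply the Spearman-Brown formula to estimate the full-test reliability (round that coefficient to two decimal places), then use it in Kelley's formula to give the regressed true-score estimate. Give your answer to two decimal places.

81.13

Spearman-Brown: ρ = 2r/(1 + r) = 2(0.64)/(1 + 0.64) = 1.280/1.64 = 0.7805 → 0.78
Kelley's formula gives T̂ = 0.78·83.0 + 0.22·74.50 = 64.740 + 16.3900 = 81.130.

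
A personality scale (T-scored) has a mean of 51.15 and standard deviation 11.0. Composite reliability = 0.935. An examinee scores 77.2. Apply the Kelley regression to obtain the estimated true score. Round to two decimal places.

75.51

Weight the observed score by reliability and the mean by (1 − reliability): T̂ = 0.935·77.2 + 0.065·51.15 = 72.1820 + 3.32475 = 75.507.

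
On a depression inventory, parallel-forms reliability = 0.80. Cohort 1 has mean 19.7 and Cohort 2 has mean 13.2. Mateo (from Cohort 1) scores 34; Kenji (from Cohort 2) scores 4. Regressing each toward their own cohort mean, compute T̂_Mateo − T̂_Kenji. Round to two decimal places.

25.30

T̂_Mateo = 0.80(34) + 0.20(19.7) = 31.1400
T̂_Kenji = 0.80(4) + 0.20(13.2) = 5.8400
Difference = 31.1400 − 5.8400 = 25.3000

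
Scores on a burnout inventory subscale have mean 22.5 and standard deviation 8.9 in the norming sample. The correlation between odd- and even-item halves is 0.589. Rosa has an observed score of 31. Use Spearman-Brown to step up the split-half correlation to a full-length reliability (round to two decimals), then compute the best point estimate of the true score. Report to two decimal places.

Spearman-Brown: ρ = 2r/(1 + r) = 2(0.589)/(1 + 0.589) = 1.1780/1.589 = 0.7413 → 0.74
T̂ = ρX + (1 − ρ)μ
  = 0.74 × 31 + 0.26 × 22.5
  = 22.94 + 5.850
  = 28.790
  ≈ 28.79

28.79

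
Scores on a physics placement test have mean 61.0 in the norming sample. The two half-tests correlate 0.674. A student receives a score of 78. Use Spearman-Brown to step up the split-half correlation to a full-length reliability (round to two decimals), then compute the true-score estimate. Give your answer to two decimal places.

Spearman-Brown: ρ = 2r/(1 + r) = 2(0.674)/(1 + 0.674) = 1.3480/1.674 = 0.8053 → 0.81
Regress the observed score toward the mean by the unreliability: T̂ = 0.81·78 + 0.19·61.0 = 63.18 + 11.590 = 74.770.

74.77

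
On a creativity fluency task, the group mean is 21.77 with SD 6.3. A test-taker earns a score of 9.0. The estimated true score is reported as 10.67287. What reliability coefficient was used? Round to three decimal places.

T̂ = ρX + (1 − ρ)μ  ⇒  T̂ − μ = ρ(X − μ)
ρ = (T̂ − μ)/(X − μ) = (10.67287 − 21.77) / (9.0 − 21.77) = -11.09713 / -12.77 = 0.86900

0.869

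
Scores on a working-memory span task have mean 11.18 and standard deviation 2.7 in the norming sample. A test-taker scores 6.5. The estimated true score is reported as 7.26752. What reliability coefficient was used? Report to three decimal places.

T̂ = ρX + (1 − ρ)μ  ⇒  T̂ − μ = ρ(X − μ)
ρ = (T̂ − μ)/(X − μ) = (7.26752 − 11.18) / (6.5 − 11.18) = -3.91248 / -4.68 = 0.83600

0.836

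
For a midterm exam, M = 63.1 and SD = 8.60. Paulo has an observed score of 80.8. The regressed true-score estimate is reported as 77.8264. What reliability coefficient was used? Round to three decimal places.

T̂ = ρX + (1 − ρ)μ  ⇒  T̂ − μ = ρ(X − μ)
ρ = (T̂ − μ)/(X − μ) = (77.8264 − 63.1) / (80.8 − 63.1) = 14.7264 / 17.7 = 0.83200

0.832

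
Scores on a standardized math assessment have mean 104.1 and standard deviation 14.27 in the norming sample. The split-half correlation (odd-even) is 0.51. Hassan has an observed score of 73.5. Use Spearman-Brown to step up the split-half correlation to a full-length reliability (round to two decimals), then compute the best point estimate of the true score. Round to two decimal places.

Spearman-Brown: ρ = 2r/(1 + r) = 2(0.51)/(1 + 0.51) = 1.020/1.51 = 0.6755 → 0.68
T̂ = 0.68(73.5) + 0.32(104.1) = 49.980 + 33.312 = 83.292 → 83.29

83.29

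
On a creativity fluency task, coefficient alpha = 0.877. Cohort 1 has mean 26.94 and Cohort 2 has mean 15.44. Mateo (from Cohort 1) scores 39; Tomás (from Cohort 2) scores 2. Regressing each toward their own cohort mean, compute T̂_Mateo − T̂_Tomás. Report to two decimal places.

33.86

T̂_Mateo = 0.877(39) + 0.123(26.94) = 37.5166
T̂_Tomás = 0.877(2) + 0.123(15.44) = 3.6531
Difference = 37.5166 − 3.6531 = 33.8635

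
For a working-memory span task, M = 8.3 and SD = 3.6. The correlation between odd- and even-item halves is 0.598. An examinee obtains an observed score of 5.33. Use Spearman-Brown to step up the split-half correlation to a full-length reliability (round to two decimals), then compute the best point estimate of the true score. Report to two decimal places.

6.07

Spearman-Brown: ρ = 2r/(1 + r) = 2(0.598)/(1 + 0.598) = 1.1960/1.598 = 0.7484 → 0.75
Regress the observed score toward the mean by the unreliability: T̂ = 0.75·5.33 + 0.25·8.3 = 3.9975 + 2.075 = 6.072.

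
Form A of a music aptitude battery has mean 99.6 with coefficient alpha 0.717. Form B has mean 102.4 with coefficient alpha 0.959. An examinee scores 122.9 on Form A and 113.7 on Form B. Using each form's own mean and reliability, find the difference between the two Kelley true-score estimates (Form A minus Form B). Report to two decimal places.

T̂_A = 0.717(122.9) + 0.283(99.6) = 116.3061
T̂_B = 0.959(113.7) + 0.041(102.4) = 113.2367
T̂_A − T̂_B = 3.0694

3.07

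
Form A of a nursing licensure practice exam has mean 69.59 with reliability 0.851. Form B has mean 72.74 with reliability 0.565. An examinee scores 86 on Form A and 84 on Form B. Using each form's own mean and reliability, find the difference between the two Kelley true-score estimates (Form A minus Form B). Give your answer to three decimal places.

4.453

T̂_A = 0.851(86) + 0.149(69.59) = 83.55491
T̂_B = 0.565(84) + 0.435(72.74) = 79.10190
T̂_A − T̂_B = 4.45301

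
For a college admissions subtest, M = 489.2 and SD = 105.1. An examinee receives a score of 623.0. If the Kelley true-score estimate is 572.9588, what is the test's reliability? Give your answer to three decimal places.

0.626

T̂ = ρX + (1 − ρ)μ  ⇒  T̂ − μ = ρ(X − μ)
ρ = (T̂ − μ)/(X − μ) = (572.9588 − 489.2) / (623.0 − 489.2) = 83.7588 / 133.8 = 0.62600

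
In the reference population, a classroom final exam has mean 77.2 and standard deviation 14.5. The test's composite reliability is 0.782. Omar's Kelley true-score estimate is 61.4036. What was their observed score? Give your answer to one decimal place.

T̂ = ρX + (1 − ρ)μ  ⇒  X = (T̂ − (1 − ρ)μ) / ρ
X = (61.4036 − 0.218 × 77.2) / 0.782 = (61.4036 − 16.8296) / 0.782 = 44.5740 / 0.782 = 57.000

57.0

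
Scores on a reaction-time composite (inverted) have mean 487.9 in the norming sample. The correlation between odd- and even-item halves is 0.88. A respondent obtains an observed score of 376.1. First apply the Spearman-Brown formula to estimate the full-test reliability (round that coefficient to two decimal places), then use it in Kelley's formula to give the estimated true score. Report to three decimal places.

382.808

Spearman-Brown: ρ = 2r/(1 + r) = 2(0.88)/(1 + 0.88) = 1.760/1.88 = 0.9362 → 0.94
Regress the observed score toward the mean by the unreliability: T̂ = 0.94·376.1 + 0.06·487.9 = 353.534 + 29.274 = 382.8080.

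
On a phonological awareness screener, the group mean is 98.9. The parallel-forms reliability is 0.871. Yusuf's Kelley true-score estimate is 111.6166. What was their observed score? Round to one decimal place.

113.5

T̂ = ρX + (1 − ρ)μ  ⇒  X = (T̂ − (1 − ρ)μ) / ρ
X = (111.6166 − 0.129 × 98.9) / 0.871 = (111.6166 − 12.7581) / 0.871 = 98.8585 / 0.871 = 113.500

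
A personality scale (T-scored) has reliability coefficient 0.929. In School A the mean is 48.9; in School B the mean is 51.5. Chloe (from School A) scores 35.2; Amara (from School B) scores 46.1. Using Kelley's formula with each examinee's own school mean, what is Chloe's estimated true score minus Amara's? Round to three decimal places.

-10.311

T̂_Chloe = 0.929(35.2) + 0.071(48.9) = 36.17270
T̂_Amara = 0.929(46.1) + 0.071(51.5) = 46.48340
Difference = 36.17270 − 46.48340 = -10.31070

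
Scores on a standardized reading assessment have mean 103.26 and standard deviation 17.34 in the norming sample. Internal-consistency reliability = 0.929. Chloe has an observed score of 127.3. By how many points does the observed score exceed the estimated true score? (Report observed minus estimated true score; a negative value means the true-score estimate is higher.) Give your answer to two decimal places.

1.71

Kelley's formula gives T̂ = 0.929·127.3 + 0.071·103.26 = 118.2617 + 7.33146 = 125.5932.
X − T̂ = 127.3 − 125.593 = 1.707 → 1.71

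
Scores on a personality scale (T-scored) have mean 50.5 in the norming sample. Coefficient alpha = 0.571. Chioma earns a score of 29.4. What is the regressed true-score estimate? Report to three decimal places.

38.452

T̂ = 0.571(29.4) + 0.429(50.5) = 16.7874 + 21.6645 = 38.4519 → 38.452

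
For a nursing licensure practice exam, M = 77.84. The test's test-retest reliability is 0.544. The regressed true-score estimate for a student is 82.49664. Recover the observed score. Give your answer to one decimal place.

86.4

T̂ = ρX + (1 − ρ)μ  ⇒  X = (T̂ − (1 − ρ)μ) / ρ
X = (82.49664 − 0.456 × 77.84) / 0.544 = (82.49664 − 35.49504) / 0.544 = 47.00160 / 0.544 = 86.400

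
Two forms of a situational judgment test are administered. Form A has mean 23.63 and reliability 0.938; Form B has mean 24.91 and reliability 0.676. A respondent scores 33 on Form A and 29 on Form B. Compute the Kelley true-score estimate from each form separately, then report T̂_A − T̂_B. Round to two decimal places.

4.74

T̂_A = 0.938(33) + 0.062(23.63) = 32.4191
T̂_B = 0.676(29) + 0.324(24.91) = 27.6748
T̂_A − T̂_B = 4.7442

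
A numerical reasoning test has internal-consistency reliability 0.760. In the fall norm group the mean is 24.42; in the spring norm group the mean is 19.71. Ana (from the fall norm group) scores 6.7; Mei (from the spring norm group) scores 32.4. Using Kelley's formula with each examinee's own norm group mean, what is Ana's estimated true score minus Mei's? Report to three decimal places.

-18.402

T̂_Ana = 0.760(6.7) + 0.240(24.42) = 10.95280
T̂_Mei = 0.760(32.4) + 0.240(19.71) = 29.35440
Difference = 10.95280 − 29.35440 = -18.40160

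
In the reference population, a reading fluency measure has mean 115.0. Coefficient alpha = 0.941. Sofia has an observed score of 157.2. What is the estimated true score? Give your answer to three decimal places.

154.710

Regress the observed score toward the mean by the unreliability: T̂ = 0.941·157.2 + 0.059·115.0 = 147.9252 + 6.7850 = 154.7102.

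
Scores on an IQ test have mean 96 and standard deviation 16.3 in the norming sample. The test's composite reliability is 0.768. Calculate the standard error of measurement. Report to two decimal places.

SEM = SD · √(1 − ρ) = 16.3 × √0.232 = 16.3 × 0.4817 = 7.851

7.85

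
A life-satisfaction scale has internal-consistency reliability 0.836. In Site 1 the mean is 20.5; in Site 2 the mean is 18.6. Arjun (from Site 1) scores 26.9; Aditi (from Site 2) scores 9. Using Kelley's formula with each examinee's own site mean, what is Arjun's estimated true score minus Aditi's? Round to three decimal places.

T̂_Arjun = 0.836(26.9) + 0.164(20.5) = 25.85040
T̂_Aditi = 0.836(9) + 0.164(18.6) = 10.57440
Difference = 25.85040 − 10.57440 = 15.27600

15.276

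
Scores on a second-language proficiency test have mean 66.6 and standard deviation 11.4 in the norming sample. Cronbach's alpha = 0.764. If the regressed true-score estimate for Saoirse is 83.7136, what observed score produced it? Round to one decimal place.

89.0

T̂ = ρX + (1 − ρ)μ  ⇒  X = (T̂ − (1 − ρ)μ) / ρ
X = (83.7136 − 0.236 × 66.6) / 0.764 = (83.7136 − 15.7176) / 0.764 = 67.9960 / 0.764 = 89.000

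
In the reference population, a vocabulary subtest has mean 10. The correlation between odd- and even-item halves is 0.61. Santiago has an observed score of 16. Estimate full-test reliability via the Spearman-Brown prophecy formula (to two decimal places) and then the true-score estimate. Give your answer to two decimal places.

Spearman-Brown: ρ = 2r/(1 + r) = 2(0.61)/(1 + 0.61) = 1.220/1.61 = 0.7578 → 0.76
Kelley's formula gives T̂ = 0.76·16 + 0.24·10 = 12.16 + 2.40 = 14.560.

14.56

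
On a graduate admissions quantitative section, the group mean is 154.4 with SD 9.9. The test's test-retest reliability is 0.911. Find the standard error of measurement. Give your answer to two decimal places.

SEM = SD · √(1 − ρ) = 9.9 × √0.089 = 9.9 × 0.2983 = 2.953

2.95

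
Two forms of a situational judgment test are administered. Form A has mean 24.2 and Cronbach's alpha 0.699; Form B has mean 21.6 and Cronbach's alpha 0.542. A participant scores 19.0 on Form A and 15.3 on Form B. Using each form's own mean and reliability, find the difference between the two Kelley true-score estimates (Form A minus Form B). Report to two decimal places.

2.38

T̂_A = 0.699(19.0) + 0.301(24.2) = 20.5652
T̂_B = 0.542(15.3) + 0.458(21.6) = 18.1854
T̂_A − T̂_B = 2.3798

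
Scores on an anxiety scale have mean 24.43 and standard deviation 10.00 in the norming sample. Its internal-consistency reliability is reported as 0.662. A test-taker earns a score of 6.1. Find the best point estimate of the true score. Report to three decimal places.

12.296

T̂ = ρX + (1 − ρ)μ
  = 0.662 × 6.1 + 0.338 × 24.43
  = 4.0382 + 8.25734
  = 12.2955
  ≈ 12.296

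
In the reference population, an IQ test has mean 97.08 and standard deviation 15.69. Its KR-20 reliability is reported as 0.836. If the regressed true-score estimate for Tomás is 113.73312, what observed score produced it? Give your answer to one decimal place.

T̂ = ρX + (1 − ρ)μ  ⇒  X = (T̂ − (1 − ρ)μ) / ρ
X = (113.73312 − 0.164 × 97.08) / 0.836 = (113.73312 − 15.92112) / 0.836 = 97.81200 / 0.836 = 117.000

117.0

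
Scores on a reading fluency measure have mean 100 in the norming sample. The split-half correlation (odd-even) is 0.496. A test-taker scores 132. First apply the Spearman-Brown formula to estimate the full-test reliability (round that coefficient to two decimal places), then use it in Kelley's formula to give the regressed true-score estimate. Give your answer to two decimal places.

121.12

Spearman-Brown: ρ = 2r/(1 + r) = 2(0.496)/(1 + 0.496) = 0.9920/1.496 = 0.6631 → 0.66
T̂ = 0.66(132) + 0.34(100) = 87.12 + 34.00 = 121.120 → 121.12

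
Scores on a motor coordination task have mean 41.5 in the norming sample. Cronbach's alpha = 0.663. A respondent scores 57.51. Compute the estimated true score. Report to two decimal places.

52.11

T̂ = 0.663(57.51) + 0.337(41.5) = 38.12913 + 13.9855 = 52.115 → 52.11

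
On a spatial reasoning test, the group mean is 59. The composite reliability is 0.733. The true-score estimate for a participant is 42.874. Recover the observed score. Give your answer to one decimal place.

T̂ = ρX + (1 − ρ)μ  ⇒  X = (T̂ − (1 − ρ)μ) / ρ
X = (42.874 − 0.267 × 59) / 0.733 = (42.874 − 15.753) / 0.733 = 27.121 / 0.733 = 37.000

37.0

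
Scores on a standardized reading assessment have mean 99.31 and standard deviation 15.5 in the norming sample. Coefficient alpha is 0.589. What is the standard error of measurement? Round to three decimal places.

9.937

SEM = SD · √(1 − ρ) = 15.5 × √0.411 = 15.5 × 0.6411 = 9.9369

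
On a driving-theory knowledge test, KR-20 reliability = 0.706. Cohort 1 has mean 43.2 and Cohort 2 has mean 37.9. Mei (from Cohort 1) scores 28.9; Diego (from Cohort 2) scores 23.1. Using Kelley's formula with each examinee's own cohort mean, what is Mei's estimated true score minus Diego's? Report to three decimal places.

T̂_Mei = 0.706(28.9) + 0.294(43.2) = 33.10420
T̂_Diego = 0.706(23.1) + 0.294(37.9) = 27.45120
Difference = 33.10420 − 27.45120 = 5.65300

5.653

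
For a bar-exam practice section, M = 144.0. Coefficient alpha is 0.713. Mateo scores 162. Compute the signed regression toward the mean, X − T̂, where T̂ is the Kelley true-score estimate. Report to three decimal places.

T̂ = 0.713(162) + 0.287(144.0) = 115.506 + 41.3280 = 156.83400 → 156.8340
X − T̂ = 162 − 156.8340 = 5.1660 → 5.166

5.166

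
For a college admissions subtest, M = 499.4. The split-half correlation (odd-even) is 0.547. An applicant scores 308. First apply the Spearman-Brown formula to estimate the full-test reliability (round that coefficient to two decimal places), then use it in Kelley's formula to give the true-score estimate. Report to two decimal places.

363.51

Spearman-Brown: ρ = 2r/(1 + r) = 2(0.547)/(1 + 0.547) = 1.0940/1.547 = 0.7072 → 0.71
Regress the observed score toward the mean by the unreliability: T̂ = 0.71·308 + 0.29·499.4 = 218.68 + 144.826 = 363.506.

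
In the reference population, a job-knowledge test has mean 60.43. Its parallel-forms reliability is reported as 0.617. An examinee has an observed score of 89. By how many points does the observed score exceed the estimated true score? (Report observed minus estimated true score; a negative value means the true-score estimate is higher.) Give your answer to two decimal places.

10.94

Kelley's formula gives T̂ = 0.617·89 + 0.383·60.43 = 54.913 + 23.14469 = 78.0577.
X − T̂ = 89 − 78.058 = 10.942 → 10.94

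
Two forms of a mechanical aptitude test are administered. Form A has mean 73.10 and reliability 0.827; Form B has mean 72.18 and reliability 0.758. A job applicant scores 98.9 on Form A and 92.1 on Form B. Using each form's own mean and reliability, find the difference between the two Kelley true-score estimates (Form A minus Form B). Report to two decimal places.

T̂_A = 0.827(98.9) + 0.173(73.10) = 94.4366
T̂_B = 0.758(92.1) + 0.242(72.18) = 87.2794
T̂_A − T̂_B = 7.1572

7.16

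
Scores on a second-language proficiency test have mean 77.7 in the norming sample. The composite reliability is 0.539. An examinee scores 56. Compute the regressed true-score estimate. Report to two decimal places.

66.00

Kelley's formula gives T̂ = 0.539·56 + 0.461·77.7 = 30.184 + 35.8197 = 66.004.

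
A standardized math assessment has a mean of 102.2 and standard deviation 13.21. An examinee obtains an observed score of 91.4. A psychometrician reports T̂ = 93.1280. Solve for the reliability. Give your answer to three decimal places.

T̂ = ρX + (1 − ρ)μ  ⇒  T̂ − μ = ρ(X − μ)
ρ = (T̂ − μ)/(X − μ) = (93.1280 − 102.2) / (91.4 − 102.2) = -9.0720 / -10.8 = 0.84000

0.840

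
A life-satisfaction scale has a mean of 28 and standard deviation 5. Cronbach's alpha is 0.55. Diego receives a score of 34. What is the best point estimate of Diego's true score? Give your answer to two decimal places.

31.30

T̂ = ρX + (1 − ρ)μ
  = 0.55 × 34 + 0.45 × 28
  = 18.70 + 12.60
  = 31.300
  ≈ 31.30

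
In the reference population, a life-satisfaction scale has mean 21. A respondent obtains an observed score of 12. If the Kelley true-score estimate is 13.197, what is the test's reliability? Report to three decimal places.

T̂ = ρX + (1 − ρ)μ  ⇒  T̂ − μ = ρ(X − μ)
ρ = (T̂ − μ)/(X − μ) = (13.197 − 21) / (12 − 21) = -7.803 / -9.0 = 0.86700

0.867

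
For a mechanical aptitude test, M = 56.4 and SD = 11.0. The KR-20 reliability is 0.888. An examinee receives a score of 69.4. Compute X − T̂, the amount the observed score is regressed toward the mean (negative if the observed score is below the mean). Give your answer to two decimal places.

1.46

Weight the observed score by reliability and the mean by (1 − reliability): T̂ = 0.888·69.4 + 0.112·56.4 = 61.6272 + 6.3168 = 67.9440.
X − T̂ = 69.4 − 67.944 = 1.456 → 1.46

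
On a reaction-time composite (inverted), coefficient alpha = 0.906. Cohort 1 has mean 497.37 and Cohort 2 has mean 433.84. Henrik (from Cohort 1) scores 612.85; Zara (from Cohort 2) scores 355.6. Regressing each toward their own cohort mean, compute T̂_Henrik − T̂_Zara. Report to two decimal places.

239.04

T̂_Henrik = 0.906(612.85) + 0.094(497.37) = 601.9949
T̂_Zara = 0.906(355.6) + 0.094(433.84) = 362.9546
Difference = 601.9949 − 362.9546 = 239.0403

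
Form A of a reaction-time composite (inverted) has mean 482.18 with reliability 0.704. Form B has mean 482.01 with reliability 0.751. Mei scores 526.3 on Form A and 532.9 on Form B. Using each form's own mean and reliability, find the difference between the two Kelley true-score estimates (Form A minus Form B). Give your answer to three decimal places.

-6.988

T̂_A = 0.704(526.3) + 0.296(482.18) = 513.24048
T̂_B = 0.751(532.9) + 0.249(482.01) = 520.22839
T̂_A − T̂_B = -6.98791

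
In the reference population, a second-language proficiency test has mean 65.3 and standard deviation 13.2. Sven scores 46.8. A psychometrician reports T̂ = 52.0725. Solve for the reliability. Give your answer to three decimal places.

T̂ = ρX + (1 − ρ)μ  ⇒  T̂ − μ = ρ(X − μ)
ρ = (T̂ − μ)/(X − μ) = (52.0725 − 65.3) / (46.8 − 65.3) = -13.2275 / -18.5 = 0.71500

0.715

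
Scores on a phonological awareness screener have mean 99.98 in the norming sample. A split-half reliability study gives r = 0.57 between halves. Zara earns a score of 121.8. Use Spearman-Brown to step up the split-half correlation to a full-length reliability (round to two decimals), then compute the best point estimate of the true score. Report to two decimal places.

Spearman-Brown: ρ = 2r/(1 + r) = 2(0.57)/(1 + 0.57) = 1.140/1.57 = 0.7261 → 0.73
Weight the observed score by reliability and the mean by (1 − reliability): T̂ = 0.73·121.8 + 0.27·99.98 = 88.914 + 26.9946 = 115.909.

115.91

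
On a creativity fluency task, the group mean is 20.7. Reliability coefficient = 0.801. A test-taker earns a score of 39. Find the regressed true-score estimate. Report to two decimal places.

T̂ = ρX + (1 − ρ)μ
  = 0.801 × 39 + 0.199 × 20.7
  = 31.239 + 4.1193
  = 35.358
  ≈ 35.36

35.36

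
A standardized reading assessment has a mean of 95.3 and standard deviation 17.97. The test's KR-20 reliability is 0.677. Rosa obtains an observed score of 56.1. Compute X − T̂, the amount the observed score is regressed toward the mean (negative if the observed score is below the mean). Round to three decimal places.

T̂ = 0.677(56.1) + 0.323(95.3) = 37.9797 + 30.7819 = 68.76160 → 68.7616
X − T̂ = 56.1 − 68.7616 = -12.6616 → -12.662

-12.662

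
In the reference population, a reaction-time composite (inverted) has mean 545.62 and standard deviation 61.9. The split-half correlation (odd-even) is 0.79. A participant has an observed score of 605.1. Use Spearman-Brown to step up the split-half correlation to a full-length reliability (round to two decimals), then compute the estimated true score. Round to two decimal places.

597.96

Spearman-Brown: ρ = 2r/(1 + r) = 2(0.79)/(1 + 0.79) = 1.580/1.79 = 0.8827 → 0.88
Regress the observed score toward the mean by the unreliability: T̂ = 0.88·605.1 + 0.12·545.62 = 532.488 + 65.4744 = 597.962.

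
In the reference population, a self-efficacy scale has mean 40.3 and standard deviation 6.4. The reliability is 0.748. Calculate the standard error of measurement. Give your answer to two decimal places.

SEM = SD · √(1 − ρ) = 6.4 × √0.252 = 6.4 × 0.5020 = 3.213

3.21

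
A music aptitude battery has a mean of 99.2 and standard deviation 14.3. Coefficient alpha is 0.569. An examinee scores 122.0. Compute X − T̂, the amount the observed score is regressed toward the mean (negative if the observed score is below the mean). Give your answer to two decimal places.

9.83

Weight the observed score by reliability and the mean by (1 − reliability): T̂ = 0.569·122.0 + 0.431·99.2 = 69.4180 + 42.7552 = 112.1732.
X − T̂ = 122.0 − 112.173 = 9.827 → 9.83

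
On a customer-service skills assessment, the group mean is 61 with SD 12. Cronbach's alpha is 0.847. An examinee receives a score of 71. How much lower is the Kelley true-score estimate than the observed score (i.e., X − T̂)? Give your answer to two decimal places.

T̂ = 0.847(71) + 0.153(61) = 60.137 + 9.333 = 69.4700 → 69.470
X − T̂ = 71 − 69.470 = 1.530 → 1.53

1.53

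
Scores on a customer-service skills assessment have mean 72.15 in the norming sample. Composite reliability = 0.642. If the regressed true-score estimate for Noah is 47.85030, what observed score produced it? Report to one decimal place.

34.3

T̂ = ρX + (1 − ρ)μ  ⇒  X = (T̂ − (1 − ρ)μ) / ρ
X = (47.85030 − 0.358 × 72.15) / 0.642 = (47.85030 − 25.82970) / 0.642 = 22.02060 / 0.642 = 34.300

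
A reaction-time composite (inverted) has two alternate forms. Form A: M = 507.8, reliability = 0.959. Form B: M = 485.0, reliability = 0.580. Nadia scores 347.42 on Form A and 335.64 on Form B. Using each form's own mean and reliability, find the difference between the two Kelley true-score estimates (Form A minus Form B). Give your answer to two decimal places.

-44.38

T̂_A = 0.959(347.42) + 0.041(507.8) = 353.9956
T̂_B = 0.580(335.64) + 0.420(485.0) = 398.3712
T̂_A − T̂_B = -44.3756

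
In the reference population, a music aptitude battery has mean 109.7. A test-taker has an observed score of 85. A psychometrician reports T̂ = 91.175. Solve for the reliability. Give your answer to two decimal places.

T̂ = ρX + (1 − ρ)μ  ⇒  T̂ − μ = ρ(X − μ)
ρ = (T̂ − μ)/(X − μ) = (91.175 − 109.7) / (85 − 109.7) = -18.525 / -24.7 = 0.7500

0.75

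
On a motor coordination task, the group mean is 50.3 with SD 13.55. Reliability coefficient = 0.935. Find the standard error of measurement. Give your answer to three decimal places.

SEM = SD · √(1 − ρ) = 13.55 × √0.065 = 13.55 × 0.2550 = 3.4546

3.455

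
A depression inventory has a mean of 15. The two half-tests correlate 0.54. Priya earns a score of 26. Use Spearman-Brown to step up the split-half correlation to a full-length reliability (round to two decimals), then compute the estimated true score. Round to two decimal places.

22.70

Spearman-Brown: ρ = 2r/(1 + r) = 2(0.54)/(1 + 0.54) = 1.080/1.54 = 0.7013 → 0.70
T̂ = 0.70(26) + 0.30(15) = 18.20 + 4.50 = 22.700 → 22.70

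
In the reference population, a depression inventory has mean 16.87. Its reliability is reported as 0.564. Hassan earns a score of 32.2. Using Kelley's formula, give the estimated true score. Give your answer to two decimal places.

T̂ = ρX + (1 − ρ)μ
  = 0.564 × 32.2 + 0.436 × 16.87
  = 18.1608 + 7.35532
  = 25.516
  ≈ 25.52

25.52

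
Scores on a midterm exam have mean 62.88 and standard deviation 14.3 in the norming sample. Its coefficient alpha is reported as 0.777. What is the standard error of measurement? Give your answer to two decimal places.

6.75

SEM = SD · √(1 − ρ) = 14.3 × √0.223 = 14.3 × 0.4722 = 6.753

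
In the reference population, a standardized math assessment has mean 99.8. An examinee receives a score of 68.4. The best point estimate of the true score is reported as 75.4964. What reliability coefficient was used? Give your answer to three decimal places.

T̂ = ρX + (1 − ρ)μ  ⇒  T̂ − μ = ρ(X − μ)
ρ = (T̂ − μ)/(X − μ) = (75.4964 − 99.8) / (68.4 − 99.8) = -24.3036 / -31.4 = 0.77400

0.774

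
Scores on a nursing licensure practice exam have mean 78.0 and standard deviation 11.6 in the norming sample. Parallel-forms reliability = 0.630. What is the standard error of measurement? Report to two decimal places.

7.06

SEM = SD · √(1 − ρ) = 11.6 × √0.370 = 11.6 × 0.6083 = 7.056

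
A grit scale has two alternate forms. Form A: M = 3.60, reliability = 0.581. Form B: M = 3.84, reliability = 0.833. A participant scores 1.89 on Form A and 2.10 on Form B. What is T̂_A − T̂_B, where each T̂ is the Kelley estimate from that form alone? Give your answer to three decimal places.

0.216

T̂_A = 0.581(1.89) + 0.419(3.60) = 2.60649
T̂_B = 0.833(2.10) + 0.167(3.84) = 2.39058
T̂_A − T̂_B = 0.21591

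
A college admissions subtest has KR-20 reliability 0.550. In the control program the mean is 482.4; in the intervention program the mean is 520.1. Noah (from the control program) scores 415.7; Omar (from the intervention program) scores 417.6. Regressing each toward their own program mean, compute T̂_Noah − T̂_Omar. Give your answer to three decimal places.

T̂_Noah = 0.550(415.7) + 0.450(482.4) = 445.71500
T̂_Omar = 0.550(417.6) + 0.450(520.1) = 463.72500
Difference = 445.71500 − 463.72500 = -18.01000

-18.010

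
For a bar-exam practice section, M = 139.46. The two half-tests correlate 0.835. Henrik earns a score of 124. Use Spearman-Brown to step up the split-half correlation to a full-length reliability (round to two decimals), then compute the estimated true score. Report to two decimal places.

Spearman-Brown: ρ = 2r/(1 + r) = 2(0.835)/(1 + 0.835) = 1.6700/1.835 = 0.9101 → 0.91
Weight the observed score by reliability and the mean by (1 − reliability): T̂ = 0.91·124 + 0.09·139.46 = 112.84 + 12.5514 = 125.391.

125.39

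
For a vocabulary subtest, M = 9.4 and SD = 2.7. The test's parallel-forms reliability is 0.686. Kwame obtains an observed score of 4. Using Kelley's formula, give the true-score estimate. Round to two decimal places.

5.70

T̂ = ρX + (1 − ρ)μ
  = 0.686 × 4 + 0.314 × 9.4
  = 2.744 + 2.9516
  = 5.696
  ≈ 5.70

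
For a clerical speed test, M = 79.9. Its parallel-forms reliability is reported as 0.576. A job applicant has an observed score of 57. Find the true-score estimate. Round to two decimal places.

66.71

T̂ = ρX + (1 − ρ)μ
  = 0.576 × 57 + 0.424 × 79.9
  = 32.832 + 33.8776
  = 66.710
  ≈ 66.71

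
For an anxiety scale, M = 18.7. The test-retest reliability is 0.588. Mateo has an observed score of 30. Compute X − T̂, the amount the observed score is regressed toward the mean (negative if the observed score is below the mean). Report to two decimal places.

Kelley's formula gives T̂ = 0.588·30 + 0.412·18.7 = 17.640 + 7.7044 = 25.3444.
X − T̂ = 30 − 25.344 = 4.656 → 4.66

4.66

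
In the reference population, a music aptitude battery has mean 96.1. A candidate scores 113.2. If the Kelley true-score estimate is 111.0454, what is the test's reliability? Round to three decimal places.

T̂ = ρX + (1 − ρ)μ  ⇒  T̂ − μ = ρ(X − μ)
ρ = (T̂ − μ)/(X − μ) = (111.0454 − 96.1) / (113.2 − 96.1) = 14.9454 / 17.1 = 0.87400

0.874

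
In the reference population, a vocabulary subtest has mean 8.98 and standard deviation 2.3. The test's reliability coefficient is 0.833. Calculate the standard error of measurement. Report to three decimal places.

SEM = SD · √(1 − ρ) = 2.3 × √0.167 = 2.3 × 0.4087 = 0.9399

0.940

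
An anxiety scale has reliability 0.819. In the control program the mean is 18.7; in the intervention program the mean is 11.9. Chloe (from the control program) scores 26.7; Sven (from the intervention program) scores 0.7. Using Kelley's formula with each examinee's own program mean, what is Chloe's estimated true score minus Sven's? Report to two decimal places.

22.52

T̂_Chloe = 0.819(26.7) + 0.181(18.7) = 25.2520
T̂_Sven = 0.819(0.7) + 0.181(11.9) = 2.7272
Difference = 25.2520 − 2.7272 = 22.5248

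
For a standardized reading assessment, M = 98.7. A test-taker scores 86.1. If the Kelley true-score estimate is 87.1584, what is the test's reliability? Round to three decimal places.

T̂ = ρX + (1 − ρ)μ  ⇒  T̂ − μ = ρ(X − μ)
ρ = (T̂ − μ)/(X − μ) = (87.1584 − 98.7) / (86.1 − 98.7) = -11.5416 / -12.6 = 0.91600

0.916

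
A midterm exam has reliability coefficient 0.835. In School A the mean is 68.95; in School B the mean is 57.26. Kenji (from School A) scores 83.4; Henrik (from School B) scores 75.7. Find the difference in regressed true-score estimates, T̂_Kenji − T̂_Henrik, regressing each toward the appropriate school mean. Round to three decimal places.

8.358

T̂_Kenji = 0.835(83.4) + 0.165(68.95) = 81.01575
T̂_Henrik = 0.835(75.7) + 0.165(57.26) = 72.65740
Difference = 81.01575 − 72.65740 = 8.35835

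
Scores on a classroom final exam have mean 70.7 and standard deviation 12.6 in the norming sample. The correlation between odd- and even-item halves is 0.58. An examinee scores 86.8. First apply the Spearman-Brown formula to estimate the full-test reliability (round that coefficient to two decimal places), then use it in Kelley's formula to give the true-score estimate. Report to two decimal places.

Spearman-Brown: ρ = 2r/(1 + r) = 2(0.58)/(1 + 0.58) = 1.160/1.58 = 0.7342 → 0.73
T̂ = ρX + (1 − ρ)μ
  = 0.73 × 86.8 + 0.27 × 70.7
  = 63.364 + 19.089
  = 82.453
  ≈ 82.45

82.45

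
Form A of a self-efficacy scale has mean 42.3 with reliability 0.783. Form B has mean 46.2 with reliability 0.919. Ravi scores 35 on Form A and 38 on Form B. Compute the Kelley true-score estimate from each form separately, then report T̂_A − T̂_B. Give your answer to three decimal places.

-2.080

T̂_A = 0.783(35) + 0.217(42.3) = 36.58410
T̂_B = 0.919(38) + 0.081(46.2) = 38.66420
T̂_A − T̂_B = -2.08010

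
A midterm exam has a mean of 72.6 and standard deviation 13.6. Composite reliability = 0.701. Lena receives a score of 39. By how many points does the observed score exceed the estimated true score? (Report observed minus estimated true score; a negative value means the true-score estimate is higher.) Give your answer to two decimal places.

Weight the observed score by reliability and the mean by (1 − reliability): T̂ = 0.701·39 + 0.299·72.6 = 27.339 + 21.7074 = 49.0464.
X − T̂ = 39 − 49.046 = -10.046 → -10.05

-10.05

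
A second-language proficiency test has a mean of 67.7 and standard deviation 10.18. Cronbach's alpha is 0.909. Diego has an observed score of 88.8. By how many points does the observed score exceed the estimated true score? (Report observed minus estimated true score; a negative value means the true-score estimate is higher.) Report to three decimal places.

T̂ = 0.909(88.8) + 0.091(67.7) = 80.7192 + 6.1607 = 86.87990 → 86.8799
X − T̂ = 88.8 − 86.8799 = 1.9201 → 1.920

1.920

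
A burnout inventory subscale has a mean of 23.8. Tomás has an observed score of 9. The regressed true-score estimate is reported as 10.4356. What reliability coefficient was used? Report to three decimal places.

T̂ = ρX + (1 − ρ)μ  ⇒  T̂ − μ = ρ(X − μ)
ρ = (T̂ − μ)/(X − μ) = (10.4356 − 23.8) / (9 − 23.8) = -13.3644 / -14.8 = 0.90300

0.903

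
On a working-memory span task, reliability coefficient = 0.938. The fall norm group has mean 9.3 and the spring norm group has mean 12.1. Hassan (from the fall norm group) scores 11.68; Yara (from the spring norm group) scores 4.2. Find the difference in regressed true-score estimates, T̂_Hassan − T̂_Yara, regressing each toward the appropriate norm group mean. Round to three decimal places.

T̂_Hassan = 0.938(11.68) + 0.062(9.3) = 11.53244
T̂_Yara = 0.938(4.2) + 0.062(12.1) = 4.68980
Difference = 11.53244 − 4.68980 = 6.84264

6.843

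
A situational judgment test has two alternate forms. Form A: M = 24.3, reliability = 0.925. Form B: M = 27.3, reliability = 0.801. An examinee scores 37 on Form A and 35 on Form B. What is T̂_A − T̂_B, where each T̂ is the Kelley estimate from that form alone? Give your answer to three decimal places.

T̂_A = 0.925(37) + 0.075(24.3) = 36.04750
T̂_B = 0.801(35) + 0.199(27.3) = 33.46770
T̂_A − T̂_B = 2.57980

2.580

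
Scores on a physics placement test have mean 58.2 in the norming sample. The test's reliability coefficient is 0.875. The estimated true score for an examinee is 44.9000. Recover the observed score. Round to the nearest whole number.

43

T̂ = ρX + (1 − ρ)μ  ⇒  X = (T̂ − (1 − ρ)μ) / ρ
X = (44.9000 − 0.125 × 58.2) / 0.875 = (44.9000 − 7.2750) / 0.875 = 37.6250 / 0.875 = 43.00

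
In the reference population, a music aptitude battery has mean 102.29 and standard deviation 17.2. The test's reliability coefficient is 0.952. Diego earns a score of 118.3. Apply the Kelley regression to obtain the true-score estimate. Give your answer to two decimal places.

117.53

T̂ = ρX + (1 − ρ)μ
  = 0.952 × 118.3 + 0.048 × 102.29
  = 112.6216 + 4.90992
  = 117.532
  ≈ 117.53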